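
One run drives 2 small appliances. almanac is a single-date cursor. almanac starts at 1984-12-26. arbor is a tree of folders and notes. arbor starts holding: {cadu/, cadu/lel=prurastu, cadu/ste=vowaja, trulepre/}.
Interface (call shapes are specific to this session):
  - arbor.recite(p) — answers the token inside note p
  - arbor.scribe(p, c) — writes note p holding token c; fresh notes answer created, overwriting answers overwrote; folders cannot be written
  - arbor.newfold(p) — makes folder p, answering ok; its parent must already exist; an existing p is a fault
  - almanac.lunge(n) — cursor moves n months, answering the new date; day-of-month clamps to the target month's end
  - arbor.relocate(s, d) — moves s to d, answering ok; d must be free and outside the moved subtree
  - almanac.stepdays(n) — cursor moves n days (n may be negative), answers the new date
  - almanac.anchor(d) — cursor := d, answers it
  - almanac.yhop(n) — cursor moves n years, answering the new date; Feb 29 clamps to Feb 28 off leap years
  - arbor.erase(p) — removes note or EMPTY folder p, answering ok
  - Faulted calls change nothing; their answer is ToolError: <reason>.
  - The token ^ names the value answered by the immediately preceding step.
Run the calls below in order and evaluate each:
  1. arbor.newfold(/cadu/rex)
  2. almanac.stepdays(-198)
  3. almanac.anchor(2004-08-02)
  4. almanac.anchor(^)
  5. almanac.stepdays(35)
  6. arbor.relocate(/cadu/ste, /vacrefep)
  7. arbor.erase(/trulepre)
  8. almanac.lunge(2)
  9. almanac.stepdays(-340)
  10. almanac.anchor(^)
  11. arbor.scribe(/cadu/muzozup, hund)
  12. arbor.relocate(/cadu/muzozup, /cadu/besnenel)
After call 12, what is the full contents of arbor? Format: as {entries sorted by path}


>> newfold(/cadu/rex)
<< ok
>> stepdays(-198)
<< 1984-06-11
>> anchor(2004-08-02)
<< 2004-08-02
>> anchor(^)
<< 2004-08-02
>> stepdays(35)
<< 2004-09-06
>> relocate(/cadu/ste, /vacrefep)
<< ok
>> erase(/trulepre)
<< ok
>> lunge(2)
<< 2004-11-06
>> stepdays(-340)
<< 2003-12-02
>> anchor(^)
<< 2003-12-02
>> scribe(/cadu/muzozup, hund)
<< created
>> relocate(/cadu/muzozup, /cadu/besnenel)
<< ok

Answer: {cadu/, cadu/besnenel=hund, cadu/lel=prurastu, cadu/rex/, vacrefep=vowaja}


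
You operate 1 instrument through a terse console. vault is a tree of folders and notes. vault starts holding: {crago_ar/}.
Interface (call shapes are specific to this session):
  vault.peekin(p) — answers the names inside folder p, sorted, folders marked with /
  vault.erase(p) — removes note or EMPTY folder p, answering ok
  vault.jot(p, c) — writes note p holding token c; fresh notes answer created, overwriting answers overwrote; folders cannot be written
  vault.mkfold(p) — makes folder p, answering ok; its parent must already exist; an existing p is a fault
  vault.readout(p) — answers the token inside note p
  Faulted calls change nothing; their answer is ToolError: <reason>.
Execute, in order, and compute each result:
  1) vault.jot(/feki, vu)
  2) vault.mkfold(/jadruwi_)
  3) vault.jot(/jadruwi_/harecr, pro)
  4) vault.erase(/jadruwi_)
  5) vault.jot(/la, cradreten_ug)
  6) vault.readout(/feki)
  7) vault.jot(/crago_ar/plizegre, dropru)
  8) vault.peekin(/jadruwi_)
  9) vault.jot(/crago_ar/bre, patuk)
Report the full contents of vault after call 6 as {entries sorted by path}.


Answer: {crago_ar/, feki=vu, jadruwi_/, jadruwi_/harecr=pro, la=cradreten_ug}

Derivation:
-> vault.jot(p=/feki, c=vu)
<- created
-> vault.mkfold(p=/jadruwi_)
<- ok
-> vault.jot(p=/jadruwi_/harecr, c=pro)
<- created
-> vault.erase(p=/jadruwi_)
<- ToolError: not empty
-> vault.jot(p=/la, c=cradreten_ug)
<- created
-> vault.readout(p=/feki)
<- vu
-> vault.jot(p=/crago_ar/plizegre, c=dropru)
<- created
-> vault.peekin(p=/jadruwi_)
<- [harecr]
-> vault.jot(p=/crago_ar/bre, c=patuk)
<- created


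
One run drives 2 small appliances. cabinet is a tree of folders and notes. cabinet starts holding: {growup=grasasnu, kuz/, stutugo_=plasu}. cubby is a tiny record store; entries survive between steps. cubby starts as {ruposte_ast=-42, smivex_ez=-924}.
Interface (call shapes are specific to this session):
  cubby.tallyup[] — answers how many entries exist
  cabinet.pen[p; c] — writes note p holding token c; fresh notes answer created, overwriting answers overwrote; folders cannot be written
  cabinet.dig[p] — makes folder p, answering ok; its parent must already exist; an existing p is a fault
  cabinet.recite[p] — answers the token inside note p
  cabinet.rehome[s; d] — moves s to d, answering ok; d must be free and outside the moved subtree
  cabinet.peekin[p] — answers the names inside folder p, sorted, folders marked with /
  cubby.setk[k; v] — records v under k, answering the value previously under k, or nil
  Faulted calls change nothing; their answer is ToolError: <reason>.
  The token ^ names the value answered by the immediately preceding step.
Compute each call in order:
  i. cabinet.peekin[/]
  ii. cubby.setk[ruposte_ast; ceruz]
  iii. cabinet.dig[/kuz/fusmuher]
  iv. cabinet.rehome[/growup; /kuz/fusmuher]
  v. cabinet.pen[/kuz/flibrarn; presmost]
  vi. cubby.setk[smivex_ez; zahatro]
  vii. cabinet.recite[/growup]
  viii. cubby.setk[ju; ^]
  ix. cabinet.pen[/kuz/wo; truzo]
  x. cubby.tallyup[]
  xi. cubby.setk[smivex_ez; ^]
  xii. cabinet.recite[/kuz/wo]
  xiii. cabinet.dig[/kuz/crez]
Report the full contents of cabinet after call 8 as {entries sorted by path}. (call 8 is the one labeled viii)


Answer: {growup=grasasnu, kuz/, kuz/flibrarn=presmost, kuz/fusmuher/, stutugo_=plasu}

Derivation:
==> peekin(/)
<== [growup, kuz/, stutugo_]
==> setk(ruposte_ast, ceruz)
<== -42
==> dig(/kuz/fusmuher)
<== ok
==> rehome(/growup, /kuz/fusmuher)
<== ToolError: exists
==> pen(/kuz/flibrarn, presmost)
<== created
==> setk(smivex_ez, zahatro)
<== -924
==> recite(/growup)
<== grasasnu
==> setk(ju, ^)
<== nil
==> pen(/kuz/wo, truzo)
<== created
==> tallyup()
<== 3
==> setk(smivex_ez, ^)
<== zahatro
==> recite(/kuz/wo)
<== truzo
==> dig(/kuz/crez)
<== ok


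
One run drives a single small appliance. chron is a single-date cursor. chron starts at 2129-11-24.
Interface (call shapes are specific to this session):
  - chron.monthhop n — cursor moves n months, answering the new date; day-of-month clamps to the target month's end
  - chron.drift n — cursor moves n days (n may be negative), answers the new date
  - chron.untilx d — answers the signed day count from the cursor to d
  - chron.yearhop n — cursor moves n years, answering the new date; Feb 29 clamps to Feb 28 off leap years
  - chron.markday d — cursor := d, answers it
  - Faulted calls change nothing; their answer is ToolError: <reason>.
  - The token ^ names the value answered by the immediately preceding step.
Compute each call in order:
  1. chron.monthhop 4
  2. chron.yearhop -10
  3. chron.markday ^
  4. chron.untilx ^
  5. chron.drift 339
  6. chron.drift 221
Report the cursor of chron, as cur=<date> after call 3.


Act: chron.monthhop[n='4']
Obs: 2130-03-24
Act: chron.yearhop[n='-10']
Obs: 2120-03-24
Act: chron.markday[d='^']
Obs: 2120-03-24
Act: chron.untilx[d='^']
Obs: 0
Act: chron.drift[n='339']
Obs: 2121-02-26
Act: chron.drift[n='221']
Obs: 2121-10-05

Answer: cur=2120-03-24


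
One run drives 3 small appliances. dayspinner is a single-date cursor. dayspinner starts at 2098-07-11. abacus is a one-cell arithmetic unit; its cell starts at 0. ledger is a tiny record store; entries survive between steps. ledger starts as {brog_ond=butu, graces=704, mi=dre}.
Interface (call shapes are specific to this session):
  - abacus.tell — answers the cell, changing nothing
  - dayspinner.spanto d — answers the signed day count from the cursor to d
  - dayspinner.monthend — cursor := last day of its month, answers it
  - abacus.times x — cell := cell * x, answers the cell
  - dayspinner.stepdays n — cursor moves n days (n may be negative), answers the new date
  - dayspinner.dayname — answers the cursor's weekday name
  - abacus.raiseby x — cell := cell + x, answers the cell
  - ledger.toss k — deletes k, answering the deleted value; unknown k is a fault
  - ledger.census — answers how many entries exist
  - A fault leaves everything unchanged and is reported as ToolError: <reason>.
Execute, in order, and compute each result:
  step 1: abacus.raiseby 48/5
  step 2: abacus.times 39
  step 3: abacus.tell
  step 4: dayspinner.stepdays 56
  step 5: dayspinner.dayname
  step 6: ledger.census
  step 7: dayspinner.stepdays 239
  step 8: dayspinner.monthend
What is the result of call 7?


$ abacus.raiseby 48/5
[out] 48/5
$ abacus.times 39
[out] 1872/5
$ abacus.tell
[out] 1872/5
$ dayspinner.stepdays 56
[out] 2098-09-05
$ dayspinner.dayname
[out] Friday
$ ledger.census
[out] 3
$ dayspinner.stepdays 239
[out] 2099-05-02
$ dayspinner.monthend
[out] 2099-05-31

Answer: 2099-05-02


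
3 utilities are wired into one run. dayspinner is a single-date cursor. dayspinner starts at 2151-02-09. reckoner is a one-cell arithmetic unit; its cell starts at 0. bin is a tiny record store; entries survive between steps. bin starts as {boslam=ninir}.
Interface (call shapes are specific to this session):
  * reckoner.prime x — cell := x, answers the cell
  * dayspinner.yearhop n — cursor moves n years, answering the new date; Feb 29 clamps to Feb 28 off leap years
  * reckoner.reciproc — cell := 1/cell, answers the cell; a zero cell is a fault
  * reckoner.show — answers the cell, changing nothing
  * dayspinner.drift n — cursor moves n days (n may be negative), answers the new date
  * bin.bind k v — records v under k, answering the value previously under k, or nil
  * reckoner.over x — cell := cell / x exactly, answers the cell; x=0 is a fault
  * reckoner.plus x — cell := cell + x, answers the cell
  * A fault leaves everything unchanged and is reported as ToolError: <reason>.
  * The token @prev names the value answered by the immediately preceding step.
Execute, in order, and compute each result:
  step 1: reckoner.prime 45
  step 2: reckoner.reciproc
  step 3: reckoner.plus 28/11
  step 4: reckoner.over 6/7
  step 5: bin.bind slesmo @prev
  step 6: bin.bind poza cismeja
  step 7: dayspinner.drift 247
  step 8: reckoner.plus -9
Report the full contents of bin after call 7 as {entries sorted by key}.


I run reckoner.prime(x: 45), — result: 45.
I use reckoner.reciproc(), and see 1/45.
I invoke reckoner.plus(x: 28/11), → 1271/495.
Invoking reckoner.over(x: 6/7), and see 8897/2970.
Calling bin.bind(k: slesmo, v: @prev), yielding nil.
Next I call bin.bind(k: poza, v: cismeja), and observe nil.
I use dayspinner.drift(n: 247), — result: 2151-10-14.
I use reckoner.plus(x: -9): -17833/2970.

Answer: {boslam=ninir, poza=cismeja, slesmo=8897/2970}


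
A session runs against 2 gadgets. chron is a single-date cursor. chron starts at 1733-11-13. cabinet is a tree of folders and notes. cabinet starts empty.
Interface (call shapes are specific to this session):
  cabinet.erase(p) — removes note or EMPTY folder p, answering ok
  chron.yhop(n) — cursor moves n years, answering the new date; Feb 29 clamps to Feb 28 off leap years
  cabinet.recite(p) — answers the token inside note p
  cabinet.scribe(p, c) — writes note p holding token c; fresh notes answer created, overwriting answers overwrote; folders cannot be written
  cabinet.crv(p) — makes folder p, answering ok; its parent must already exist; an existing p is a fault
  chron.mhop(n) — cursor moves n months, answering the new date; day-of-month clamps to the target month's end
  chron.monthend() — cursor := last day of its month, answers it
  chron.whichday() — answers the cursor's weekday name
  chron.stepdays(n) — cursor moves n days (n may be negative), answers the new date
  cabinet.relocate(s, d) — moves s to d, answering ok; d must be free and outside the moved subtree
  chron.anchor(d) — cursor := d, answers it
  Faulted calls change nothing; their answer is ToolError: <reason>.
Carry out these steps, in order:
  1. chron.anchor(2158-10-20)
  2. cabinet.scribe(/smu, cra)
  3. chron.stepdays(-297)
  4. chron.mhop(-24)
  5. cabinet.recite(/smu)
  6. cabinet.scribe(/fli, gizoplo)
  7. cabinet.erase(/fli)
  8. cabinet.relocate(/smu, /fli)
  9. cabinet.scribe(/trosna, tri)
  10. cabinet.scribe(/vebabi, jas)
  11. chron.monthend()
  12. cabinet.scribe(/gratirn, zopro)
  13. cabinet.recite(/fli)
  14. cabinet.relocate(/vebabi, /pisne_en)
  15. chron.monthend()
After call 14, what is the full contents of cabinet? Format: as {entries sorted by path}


Answer: {fli=cra, gratirn=zopro, pisne_en=jas, trosna=tri}

Derivation:
% chron.anchor 2158-10-20
:: 2158-10-20
% cabinet.scribe /smu cra
:: created
% chron.stepdays -297
:: 2157-12-27
% chron.mhop -24
:: 2155-12-27
% cabinet.recite /smu
:: cra
% cabinet.scribe /fli gizoplo
:: created
% cabinet.erase /fli
:: ok
% cabinet.relocate /smu /fli
:: ok
% cabinet.scribe /trosna tri
:: created
% cabinet.scribe /vebabi jas
:: created
% chron.monthend
:: 2155-12-31
% cabinet.scribe /gratirn zopro
:: created
% cabinet.recite /fli
:: cra
% cabinet.relocate /vebabi /pisne_en
:: ok
% chron.monthend
:: 2155-12-31


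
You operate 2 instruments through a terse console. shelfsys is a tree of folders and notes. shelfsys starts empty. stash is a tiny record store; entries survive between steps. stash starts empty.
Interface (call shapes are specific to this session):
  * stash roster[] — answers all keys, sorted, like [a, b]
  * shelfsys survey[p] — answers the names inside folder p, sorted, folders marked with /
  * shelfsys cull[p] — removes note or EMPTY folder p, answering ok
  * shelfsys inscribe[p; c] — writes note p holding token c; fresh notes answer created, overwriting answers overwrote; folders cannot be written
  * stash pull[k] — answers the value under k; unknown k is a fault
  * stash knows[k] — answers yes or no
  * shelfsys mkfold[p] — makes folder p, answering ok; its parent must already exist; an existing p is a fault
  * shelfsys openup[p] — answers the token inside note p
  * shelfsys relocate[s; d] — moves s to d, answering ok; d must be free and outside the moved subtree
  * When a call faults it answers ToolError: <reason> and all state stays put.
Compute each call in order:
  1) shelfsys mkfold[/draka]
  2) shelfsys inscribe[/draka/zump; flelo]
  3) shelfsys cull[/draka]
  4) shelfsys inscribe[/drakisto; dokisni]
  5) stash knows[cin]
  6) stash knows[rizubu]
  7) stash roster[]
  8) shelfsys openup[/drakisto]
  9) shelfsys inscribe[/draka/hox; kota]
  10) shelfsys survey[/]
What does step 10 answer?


==> shelfsys mkfold(/draka)
<== ok
==> shelfsys inscribe(/draka/zump, flelo)
<== created
==> shelfsys cull(/draka)
<== ToolError: not empty
==> shelfsys inscribe(/drakisto, dokisni)
<== created
==> stash knows(cin)
<== no
==> stash knows(rizubu)
<== no
==> stash roster()
<== []
==> shelfsys openup(/drakisto)
<== dokisni
==> shelfsys inscribe(/draka/hox, kota)
<== created
==> shelfsys survey(/)
<== [draka/, drakisto]

Answer: [draka/, drakisto]


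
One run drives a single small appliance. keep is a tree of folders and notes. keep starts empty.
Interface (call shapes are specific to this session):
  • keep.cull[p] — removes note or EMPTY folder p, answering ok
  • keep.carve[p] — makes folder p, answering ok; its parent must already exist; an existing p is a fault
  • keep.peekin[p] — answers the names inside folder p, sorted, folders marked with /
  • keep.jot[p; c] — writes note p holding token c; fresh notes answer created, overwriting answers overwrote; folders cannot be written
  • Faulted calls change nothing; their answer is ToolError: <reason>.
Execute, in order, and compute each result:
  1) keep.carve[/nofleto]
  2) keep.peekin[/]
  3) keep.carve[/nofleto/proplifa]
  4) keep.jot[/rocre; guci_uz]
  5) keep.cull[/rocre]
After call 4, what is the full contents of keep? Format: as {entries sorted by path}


[in] carve p=/nofleto
[out] ok
[in] peekin p=/
[out] [nofleto/]
[in] carve p=/nofleto/proplifa
[out] ok
[in] jot p=/rocre c=guci_uz
[out] created
[in] cull p=/rocre
[out] ok

Answer: {nofleto/, nofleto/proplifa/, rocre=guci_uz}


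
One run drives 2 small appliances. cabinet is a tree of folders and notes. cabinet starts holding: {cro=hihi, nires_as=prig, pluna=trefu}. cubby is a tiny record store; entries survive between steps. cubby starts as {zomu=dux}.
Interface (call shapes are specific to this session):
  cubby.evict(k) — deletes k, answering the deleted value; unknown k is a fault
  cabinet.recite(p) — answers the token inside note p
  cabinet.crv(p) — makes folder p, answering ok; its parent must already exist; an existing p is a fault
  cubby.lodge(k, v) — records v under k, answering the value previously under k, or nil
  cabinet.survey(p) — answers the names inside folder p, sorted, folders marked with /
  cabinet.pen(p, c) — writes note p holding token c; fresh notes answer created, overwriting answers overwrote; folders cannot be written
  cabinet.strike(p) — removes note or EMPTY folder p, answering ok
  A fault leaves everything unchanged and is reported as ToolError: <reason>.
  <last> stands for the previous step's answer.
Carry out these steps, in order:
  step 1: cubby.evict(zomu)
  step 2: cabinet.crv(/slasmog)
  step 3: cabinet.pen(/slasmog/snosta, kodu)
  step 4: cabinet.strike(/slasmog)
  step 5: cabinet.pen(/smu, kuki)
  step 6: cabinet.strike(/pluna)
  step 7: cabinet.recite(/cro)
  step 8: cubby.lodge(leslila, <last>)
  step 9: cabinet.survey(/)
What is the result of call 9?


Answer: [cro, nires_as, slasmog/, smu]

Derivation:
I try cubby.evict passing k='zomu', and observe dux.
Then cabinet.crv passing p='/slasmog', and get ok.
I invoke cabinet.pen passing p='/slasmog/snosta', c='kodu', which returns created.
I invoke cabinet.strike passing p='/slasmog', and get ToolError: not empty.
Calling cabinet.pen passing p='/smu', c='kuki', which returns created.
I try cabinet.strike passing p='/pluna', which returns ok.
I use cabinet.recite passing p='/cro', — result: hihi.
Calling cubby.lodge passing k='leslila', v='<last>', and see nil.
Calling cabinet.survey passing p='/', → [cro, nires_as, slasmog/, smu].


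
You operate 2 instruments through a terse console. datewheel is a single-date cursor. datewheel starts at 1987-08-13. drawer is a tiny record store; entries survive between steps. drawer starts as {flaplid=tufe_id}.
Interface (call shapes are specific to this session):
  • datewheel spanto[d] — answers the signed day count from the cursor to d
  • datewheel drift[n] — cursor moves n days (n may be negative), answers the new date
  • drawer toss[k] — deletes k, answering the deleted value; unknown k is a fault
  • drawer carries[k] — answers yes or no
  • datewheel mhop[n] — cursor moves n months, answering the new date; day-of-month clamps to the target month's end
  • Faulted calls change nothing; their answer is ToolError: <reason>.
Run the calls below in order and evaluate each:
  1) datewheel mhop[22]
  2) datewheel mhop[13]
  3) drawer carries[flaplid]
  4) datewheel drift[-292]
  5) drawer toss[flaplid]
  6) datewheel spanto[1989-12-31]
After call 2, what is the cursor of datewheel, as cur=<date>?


>>> datewheel mhop n→22
  1989-06-13
>>> datewheel mhop n→13
  1990-07-13
>>> drawer carries k→flaplid
  yes
>>> datewheel drift n→-292
  1989-09-24
>>> drawer toss k→flaplid
  tufe_id
>>> datewheel spanto d→1989-12-31
  98

Answer: cur=1990-07-13


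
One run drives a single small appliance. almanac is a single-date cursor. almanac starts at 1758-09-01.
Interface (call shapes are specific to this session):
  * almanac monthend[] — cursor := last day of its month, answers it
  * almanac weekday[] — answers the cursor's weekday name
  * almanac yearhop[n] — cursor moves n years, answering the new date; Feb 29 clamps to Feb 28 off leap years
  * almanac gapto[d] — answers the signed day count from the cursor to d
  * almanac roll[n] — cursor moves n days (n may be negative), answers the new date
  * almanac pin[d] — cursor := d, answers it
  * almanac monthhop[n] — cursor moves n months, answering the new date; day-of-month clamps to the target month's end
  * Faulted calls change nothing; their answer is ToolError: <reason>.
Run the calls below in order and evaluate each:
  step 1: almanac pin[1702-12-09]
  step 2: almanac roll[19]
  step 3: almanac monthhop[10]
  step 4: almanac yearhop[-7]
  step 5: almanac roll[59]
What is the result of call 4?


! 1. almanac pin(1702-12-09) : 1702-12-09
! 2. almanac roll(19) : 1702-12-28
! 3. almanac monthhop(10) : 1703-10-28
! 4. almanac yearhop(-7) : 1696-10-28
! 5. almanac roll(59) : 1696-12-26

Answer: 1696-10-28


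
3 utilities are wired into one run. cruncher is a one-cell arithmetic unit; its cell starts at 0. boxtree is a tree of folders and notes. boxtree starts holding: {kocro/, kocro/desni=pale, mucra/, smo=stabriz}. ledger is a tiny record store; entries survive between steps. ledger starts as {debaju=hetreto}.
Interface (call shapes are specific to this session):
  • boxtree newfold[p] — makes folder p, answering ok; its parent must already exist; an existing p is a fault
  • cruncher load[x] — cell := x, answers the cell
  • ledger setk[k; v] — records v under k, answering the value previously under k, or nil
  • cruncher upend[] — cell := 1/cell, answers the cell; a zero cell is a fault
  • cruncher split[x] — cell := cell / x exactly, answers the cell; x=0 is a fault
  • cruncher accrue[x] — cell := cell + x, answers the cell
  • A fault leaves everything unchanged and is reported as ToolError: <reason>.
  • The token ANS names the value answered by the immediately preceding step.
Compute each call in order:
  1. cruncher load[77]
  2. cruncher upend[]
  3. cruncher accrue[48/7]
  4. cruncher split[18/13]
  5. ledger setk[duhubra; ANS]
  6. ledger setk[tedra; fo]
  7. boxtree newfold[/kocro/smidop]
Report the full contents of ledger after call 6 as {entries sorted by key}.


Answer: {debaju=hetreto, duhubra=6877/1386, tedra=fo}

Derivation:
-- cruncher load(x=77) : 77
-- cruncher upend() : 1/77
-- cruncher accrue(x=48/7) : 529/77
-- cruncher split(x=18/13) : 6877/1386
-- ledger setk(k=duhubra, v=ANS) : nil
-- ledger setk(k=tedra, v=fo) : nil
-- boxtree newfold(p=/kocro/smidop) : ok


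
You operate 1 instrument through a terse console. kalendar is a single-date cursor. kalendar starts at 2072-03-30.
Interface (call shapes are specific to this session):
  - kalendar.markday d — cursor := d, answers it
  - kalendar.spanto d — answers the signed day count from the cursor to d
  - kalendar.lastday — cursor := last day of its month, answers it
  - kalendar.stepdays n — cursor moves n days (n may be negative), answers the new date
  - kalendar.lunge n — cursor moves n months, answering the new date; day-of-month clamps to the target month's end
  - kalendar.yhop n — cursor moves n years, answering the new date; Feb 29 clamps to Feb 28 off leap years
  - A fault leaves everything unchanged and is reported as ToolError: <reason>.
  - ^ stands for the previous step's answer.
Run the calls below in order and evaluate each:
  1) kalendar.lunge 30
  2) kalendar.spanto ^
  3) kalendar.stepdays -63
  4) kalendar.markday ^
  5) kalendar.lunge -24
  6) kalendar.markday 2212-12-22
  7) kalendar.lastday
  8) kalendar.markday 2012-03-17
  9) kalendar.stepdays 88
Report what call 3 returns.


;; 1. lunge(n=30) => 2074-09-30
;; 2. spanto(d=^) => 0
;; 3. stepdays(n=-63) => 2074-07-29
;; 4. markday(d=^) => 2074-07-29
;; 5. lunge(n=-24) => 2072-07-29
;; 6. markday(d=2212-12-22) => 2212-12-22
;; 7. lastday() => 2212-12-31
;; 8. markday(d=2012-03-17) => 2012-03-17
;; 9. stepdays(n=88) => 2012-06-13

Answer: 2074-07-29


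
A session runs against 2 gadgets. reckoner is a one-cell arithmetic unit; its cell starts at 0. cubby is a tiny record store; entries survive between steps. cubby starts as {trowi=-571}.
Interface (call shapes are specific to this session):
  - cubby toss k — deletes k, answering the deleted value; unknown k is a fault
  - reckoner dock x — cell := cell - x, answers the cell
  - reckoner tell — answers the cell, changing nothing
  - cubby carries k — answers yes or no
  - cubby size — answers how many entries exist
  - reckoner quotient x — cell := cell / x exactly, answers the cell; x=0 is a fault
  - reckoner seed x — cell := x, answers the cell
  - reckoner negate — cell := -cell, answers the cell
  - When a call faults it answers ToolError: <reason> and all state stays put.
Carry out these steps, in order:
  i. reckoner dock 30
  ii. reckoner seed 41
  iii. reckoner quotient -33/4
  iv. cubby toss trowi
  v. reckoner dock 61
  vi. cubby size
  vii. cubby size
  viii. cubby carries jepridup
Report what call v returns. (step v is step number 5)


;; 1. reckoner dock(x=30) ~> -30
;; 2. reckoner seed(x=41) ~> 41
;; 3. reckoner quotient(x=-33/4) ~> -164/33
;; 4. cubby toss(k=trowi) ~> -571
;; 5. reckoner dock(x=61) ~> -2177/33
;; 6. cubby size() ~> 0
;; 7. cubby size() ~> 0
;; 8. cubby carries(k=jepridup) ~> no

Answer: -2177/33


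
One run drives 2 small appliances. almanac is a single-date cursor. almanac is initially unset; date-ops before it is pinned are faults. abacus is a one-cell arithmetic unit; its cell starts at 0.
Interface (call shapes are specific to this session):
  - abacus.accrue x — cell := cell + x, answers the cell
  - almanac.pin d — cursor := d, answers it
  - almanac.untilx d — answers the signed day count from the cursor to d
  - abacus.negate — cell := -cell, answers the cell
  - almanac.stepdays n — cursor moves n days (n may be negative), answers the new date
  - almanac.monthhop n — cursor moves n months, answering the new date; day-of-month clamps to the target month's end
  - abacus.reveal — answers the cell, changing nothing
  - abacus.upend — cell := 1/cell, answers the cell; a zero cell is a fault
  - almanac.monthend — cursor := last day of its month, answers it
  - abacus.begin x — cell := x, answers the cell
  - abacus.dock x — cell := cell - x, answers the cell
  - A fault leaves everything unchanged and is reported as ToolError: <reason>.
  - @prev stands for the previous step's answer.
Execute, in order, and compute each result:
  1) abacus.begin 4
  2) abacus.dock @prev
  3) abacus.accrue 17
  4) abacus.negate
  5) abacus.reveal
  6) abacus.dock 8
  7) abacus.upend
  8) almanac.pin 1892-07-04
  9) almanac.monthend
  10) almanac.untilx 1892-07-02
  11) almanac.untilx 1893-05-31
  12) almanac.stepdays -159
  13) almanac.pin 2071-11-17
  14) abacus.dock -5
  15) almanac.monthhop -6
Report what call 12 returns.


Now I run begin(x→4), and observe 4.
Now I run dock(x→@prev), — result: 0.
I try accrue(x→17): 17.
Next I call negate, yielding -17.
Invoking reveal, which returns -17.
Calling dock(x→8), which returns -25.
Then upend, and see -1/25.
Now I run pin(d→1892-07-04), which returns 1892-07-04.
Now I run monthend, which returns 1892-07-31.
I use untilx(d→1892-07-02), yielding -29.
Then untilx(d→1893-05-31), — result: 304.
I call stepdays(n→-159): 1892-02-23.
I use pin(d→2071-11-17), giving 2071-11-17.
I try dock(x→-5), and get 124/25.
Now I run monthhop(n→-6), which returns 2071-05-17.

Answer: 1892-02-23


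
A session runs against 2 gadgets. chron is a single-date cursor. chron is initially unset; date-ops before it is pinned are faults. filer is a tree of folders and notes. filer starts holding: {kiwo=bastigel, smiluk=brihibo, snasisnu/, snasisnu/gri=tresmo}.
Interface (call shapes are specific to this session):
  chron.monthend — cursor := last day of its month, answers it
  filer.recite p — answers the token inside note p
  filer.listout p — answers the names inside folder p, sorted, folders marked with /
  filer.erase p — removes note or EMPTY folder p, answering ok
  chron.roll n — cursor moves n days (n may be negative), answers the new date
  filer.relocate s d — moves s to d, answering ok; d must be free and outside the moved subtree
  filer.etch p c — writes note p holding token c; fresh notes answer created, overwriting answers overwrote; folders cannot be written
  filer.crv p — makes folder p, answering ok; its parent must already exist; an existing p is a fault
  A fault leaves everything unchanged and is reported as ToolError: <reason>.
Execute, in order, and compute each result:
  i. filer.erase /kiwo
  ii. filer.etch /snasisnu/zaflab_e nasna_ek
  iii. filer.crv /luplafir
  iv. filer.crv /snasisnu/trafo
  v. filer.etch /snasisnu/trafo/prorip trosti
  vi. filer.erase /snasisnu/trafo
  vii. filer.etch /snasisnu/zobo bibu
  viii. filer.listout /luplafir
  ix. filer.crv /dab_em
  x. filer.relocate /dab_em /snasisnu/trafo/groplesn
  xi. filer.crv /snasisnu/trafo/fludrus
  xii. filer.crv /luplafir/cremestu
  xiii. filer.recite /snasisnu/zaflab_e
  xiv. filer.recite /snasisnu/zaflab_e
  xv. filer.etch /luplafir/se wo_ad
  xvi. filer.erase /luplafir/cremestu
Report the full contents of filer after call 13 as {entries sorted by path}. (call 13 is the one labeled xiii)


Answer: {luplafir/, luplafir/cremestu/, smiluk=brihibo, snasisnu/, snasisnu/gri=tresmo, snasisnu/trafo/, snasisnu/trafo/fludrus/, snasisnu/trafo/groplesn/, snasisnu/trafo/prorip=trosti, snasisnu/zaflab_e=nasna_ek, snasisnu/zobo=bibu}

Derivation:
-- filer.erase(p='/kiwo') -> ok
-- filer.etch(p='/snasisnu/zaflab_e', c='nasna_ek') -> created
-- filer.crv(p='/luplafir') -> ok
-- filer.crv(p='/snasisnu/trafo') -> ok
-- filer.etch(p='/snasisnu/trafo/prorip', c='trosti') -> created
-- filer.erase(p='/snasisnu/trafo') -> ToolError: not empty
-- filer.etch(p='/snasisnu/zobo', c='bibu') -> created
-- filer.listout(p='/luplafir') -> []
-- filer.crv(p='/dab_em') -> ok
-- filer.relocate(s='/dab_em', d='/snasisnu/trafo/groplesn') -> ok
-- filer.crv(p='/snasisnu/trafo/fludrus') -> ok
-- filer.crv(p='/luplafir/cremestu') -> ok
-- filer.recite(p='/snasisnu/zaflab_e') -> nasna_ek
-- filer.recite(p='/snasisnu/zaflab_e') -> nasna_ek
-- filer.etch(p='/luplafir/se', c='wo_ad') -> created
-- filer.erase(p='/luplafir/cremestu') -> ok


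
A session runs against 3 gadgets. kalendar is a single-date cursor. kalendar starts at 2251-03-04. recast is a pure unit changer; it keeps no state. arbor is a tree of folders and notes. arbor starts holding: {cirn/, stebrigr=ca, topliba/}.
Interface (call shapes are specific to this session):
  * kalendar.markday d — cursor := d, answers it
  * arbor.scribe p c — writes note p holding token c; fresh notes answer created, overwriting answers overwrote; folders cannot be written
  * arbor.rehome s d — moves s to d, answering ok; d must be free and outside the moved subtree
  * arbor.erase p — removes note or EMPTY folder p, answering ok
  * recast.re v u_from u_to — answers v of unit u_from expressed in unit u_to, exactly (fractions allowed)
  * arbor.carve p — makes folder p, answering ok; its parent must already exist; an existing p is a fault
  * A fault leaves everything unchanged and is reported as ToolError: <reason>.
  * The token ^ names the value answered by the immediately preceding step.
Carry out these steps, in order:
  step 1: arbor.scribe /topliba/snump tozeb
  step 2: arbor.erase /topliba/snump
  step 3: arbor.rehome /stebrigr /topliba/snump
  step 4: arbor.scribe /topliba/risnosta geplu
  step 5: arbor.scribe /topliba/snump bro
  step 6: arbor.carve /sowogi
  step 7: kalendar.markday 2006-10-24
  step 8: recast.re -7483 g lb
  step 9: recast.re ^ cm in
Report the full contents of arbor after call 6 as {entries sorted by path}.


I use scribe using p='/topliba/snump', c='tozeb', giving created.
Now I run erase using p='/topliba/snump': ok.
I invoke rehome using s='/stebrigr', d='/topliba/snump': ok.
I try scribe using p='/topliba/risnosta', c='geplu', → created.
Then scribe using p='/topliba/snump', c='bro', → overwrote.
I try carve using p='/sowogi', — result: ok.
I try markday using d='2006-10-24', which returns 2006-10-24.
I invoke re using v='-7483', u_from='g', u_to='lb', and see -106900000/6479891.
I use re using v='^', u_from='cm', u_to='in', → -5345000000/822946157.

Answer: {cirn/, sowogi/, topliba/, topliba/risnosta=geplu, topliba/snump=bro}


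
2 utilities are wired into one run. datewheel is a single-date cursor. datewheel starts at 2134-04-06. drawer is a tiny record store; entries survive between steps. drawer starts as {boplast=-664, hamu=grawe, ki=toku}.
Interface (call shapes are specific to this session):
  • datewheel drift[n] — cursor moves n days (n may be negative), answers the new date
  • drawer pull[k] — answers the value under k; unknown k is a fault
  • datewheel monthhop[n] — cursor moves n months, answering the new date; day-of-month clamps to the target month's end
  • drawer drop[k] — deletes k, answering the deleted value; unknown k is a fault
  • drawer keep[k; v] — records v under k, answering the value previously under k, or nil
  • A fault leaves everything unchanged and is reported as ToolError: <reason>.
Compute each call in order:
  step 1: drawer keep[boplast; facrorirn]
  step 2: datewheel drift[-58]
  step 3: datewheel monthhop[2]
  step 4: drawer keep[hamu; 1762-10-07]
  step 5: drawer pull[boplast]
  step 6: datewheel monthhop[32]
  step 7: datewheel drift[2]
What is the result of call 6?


Do: drawer keep[k: boplast; v: facrorirn]
See: -664
Do: datewheel drift[n: -58]
See: 2134-02-07
Do: datewheel monthhop[n: 2]
See: 2134-04-07
Do: drawer keep[k: hamu; v: 1762-10-07]
See: grawe
Do: drawer pull[k: boplast]
See: facrorirn
Do: datewheel monthhop[n: 32]
See: 2136-12-07
Do: datewheel drift[n: 2]
See: 2136-12-09

Answer: 2136-12-07


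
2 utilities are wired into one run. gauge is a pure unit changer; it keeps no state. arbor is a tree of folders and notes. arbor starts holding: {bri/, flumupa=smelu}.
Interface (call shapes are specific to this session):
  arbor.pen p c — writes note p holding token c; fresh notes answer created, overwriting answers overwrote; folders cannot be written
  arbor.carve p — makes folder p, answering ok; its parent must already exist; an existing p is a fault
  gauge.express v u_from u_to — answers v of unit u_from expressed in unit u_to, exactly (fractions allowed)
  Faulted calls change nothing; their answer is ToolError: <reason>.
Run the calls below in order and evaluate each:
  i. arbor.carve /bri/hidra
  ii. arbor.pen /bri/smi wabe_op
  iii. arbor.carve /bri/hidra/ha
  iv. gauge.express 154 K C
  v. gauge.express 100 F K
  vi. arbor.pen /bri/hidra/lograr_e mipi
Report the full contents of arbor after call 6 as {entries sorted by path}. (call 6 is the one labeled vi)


Then arbor.carve using p→/bri/hidra, and see ok.
Then arbor.pen using p→/bri/smi, c→wabe_op, and see created.
I call arbor.carve using p→/bri/hidra/ha, and see ok.
Now I run gauge.express using v→154, u_from→K, u_to→C, and observe -2383/20.
Calling gauge.express using v→100, u_from→F, u_to→K, which returns 55967/180.
Now I run arbor.pen using p→/bri/hidra/lograr_e, c→mipi, giving created.

Answer: {bri/, bri/hidra/, bri/hidra/ha/, bri/hidra/lograr_e=mipi, bri/smi=wabe_op, flumupa=smelu}


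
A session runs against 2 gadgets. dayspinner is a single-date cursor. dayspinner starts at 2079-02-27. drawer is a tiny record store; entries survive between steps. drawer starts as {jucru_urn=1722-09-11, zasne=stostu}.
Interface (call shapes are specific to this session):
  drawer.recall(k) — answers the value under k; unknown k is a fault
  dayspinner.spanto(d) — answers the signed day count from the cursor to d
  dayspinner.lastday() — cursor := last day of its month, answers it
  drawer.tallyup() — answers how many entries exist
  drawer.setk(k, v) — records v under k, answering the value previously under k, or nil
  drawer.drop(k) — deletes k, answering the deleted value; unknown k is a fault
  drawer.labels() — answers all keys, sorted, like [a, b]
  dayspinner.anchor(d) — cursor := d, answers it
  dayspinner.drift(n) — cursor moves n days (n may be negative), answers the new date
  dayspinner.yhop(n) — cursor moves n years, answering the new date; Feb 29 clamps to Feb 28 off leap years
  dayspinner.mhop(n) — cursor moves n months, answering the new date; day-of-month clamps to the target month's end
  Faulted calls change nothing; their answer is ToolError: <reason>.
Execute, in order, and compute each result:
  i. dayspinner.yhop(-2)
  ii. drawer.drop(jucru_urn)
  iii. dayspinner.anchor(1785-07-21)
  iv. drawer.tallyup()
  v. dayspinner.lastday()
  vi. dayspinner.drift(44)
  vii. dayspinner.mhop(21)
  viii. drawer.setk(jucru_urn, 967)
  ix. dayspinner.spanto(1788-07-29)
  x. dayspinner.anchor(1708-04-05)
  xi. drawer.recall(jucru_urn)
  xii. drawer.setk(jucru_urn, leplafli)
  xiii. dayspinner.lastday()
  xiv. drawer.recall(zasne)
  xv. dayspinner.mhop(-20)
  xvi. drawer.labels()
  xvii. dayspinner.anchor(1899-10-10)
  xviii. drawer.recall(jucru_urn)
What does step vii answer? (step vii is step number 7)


Answer: 1787-06-13

Derivation:
;; yhop(n→-2) == 2077-02-27
;; drop(k→jucru_urn) == 1722-09-11
;; anchor(d→1785-07-21) == 1785-07-21
;; tallyup() == 1
;; lastday() == 1785-07-31
;; drift(n→44) == 1785-09-13
;; mhop(n→21) == 1787-06-13
;; setk(k→jucru_urn, v→967) == nil
;; spanto(d→1788-07-29) == 412
;; anchor(d→1708-04-05) == 1708-04-05
;; recall(k→jucru_urn) == 967
;; setk(k→jucru_urn, v→leplafli) == 967
;; lastday() == 1708-04-30
;; recall(k→zasne) == stostu
;; mhop(n→-20) == 1706-08-30
;; labels() == [jucru_urn, zasne]
;; anchor(d→1899-10-10) == 1899-10-10
;; recall(k→jucru_urn) == leplafli


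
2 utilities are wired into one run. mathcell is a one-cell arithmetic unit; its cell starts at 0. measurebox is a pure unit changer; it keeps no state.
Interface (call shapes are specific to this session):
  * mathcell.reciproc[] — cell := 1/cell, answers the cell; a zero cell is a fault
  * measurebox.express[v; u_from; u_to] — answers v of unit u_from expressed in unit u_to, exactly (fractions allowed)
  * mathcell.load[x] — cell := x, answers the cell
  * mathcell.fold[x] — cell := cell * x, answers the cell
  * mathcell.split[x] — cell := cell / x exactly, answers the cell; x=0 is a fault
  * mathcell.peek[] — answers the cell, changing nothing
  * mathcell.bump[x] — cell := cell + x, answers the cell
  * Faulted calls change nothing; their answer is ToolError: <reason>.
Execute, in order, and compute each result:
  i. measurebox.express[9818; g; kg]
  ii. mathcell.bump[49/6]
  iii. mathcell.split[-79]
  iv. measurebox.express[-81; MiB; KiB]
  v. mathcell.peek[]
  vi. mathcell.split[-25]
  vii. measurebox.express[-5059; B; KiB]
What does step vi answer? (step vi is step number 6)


Answer: 49/11850

Derivation:
Step: measurebox.express[v: 9818; u_from: g; u_to: kg]
Result: 4909/500
Step: mathcell.bump[x: 49/6]
Result: 49/6
Step: mathcell.split[x: -79]
Result: -49/474
Step: measurebox.express[v: -81; u_from: MiB; u_to: KiB]
Result: -82944
Step: mathcell.peek[]
Result: -49/474
Step: mathcell.split[x: -25]
Result: 49/11850
Step: measurebox.express[v: -5059; u_from: B; u_to: KiB]
Result: -5059/1024


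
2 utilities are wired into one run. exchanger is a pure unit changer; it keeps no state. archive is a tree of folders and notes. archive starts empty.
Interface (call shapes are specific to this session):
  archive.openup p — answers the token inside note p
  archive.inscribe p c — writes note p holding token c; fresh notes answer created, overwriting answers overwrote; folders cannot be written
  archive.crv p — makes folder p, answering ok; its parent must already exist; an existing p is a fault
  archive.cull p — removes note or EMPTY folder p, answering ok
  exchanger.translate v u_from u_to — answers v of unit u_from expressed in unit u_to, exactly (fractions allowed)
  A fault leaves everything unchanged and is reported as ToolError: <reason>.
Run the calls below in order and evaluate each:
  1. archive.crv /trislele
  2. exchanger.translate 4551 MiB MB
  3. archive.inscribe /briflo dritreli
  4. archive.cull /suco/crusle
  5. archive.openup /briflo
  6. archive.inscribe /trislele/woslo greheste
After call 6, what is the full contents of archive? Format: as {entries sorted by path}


·→ archive.crv(p: /trislele)
·← ok
·→ exchanger.translate(v: 4551, u_from: MiB, u_to: MB)
·← 74563584/15625
·→ archive.inscribe(p: /briflo, c: dritreli)
·← created
·→ archive.cull(p: /suco/crusle)
·← ToolError: not found
·→ archive.openup(p: /briflo)
·← dritreli
·→ archive.inscribe(p: /trislele/woslo, c: greheste)
·← created

Answer: {briflo=dritreli, trislele/, trislele/woslo=greheste}
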